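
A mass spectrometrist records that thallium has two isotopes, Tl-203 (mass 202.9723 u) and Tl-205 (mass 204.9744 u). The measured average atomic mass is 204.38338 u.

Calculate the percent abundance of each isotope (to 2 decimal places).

Tl-203: 29.52%, Tl-205: 70.48%

With x = fraction of Tl-203 (so Tl-205 is 1 − x):
202.9723·x + 204.9744·(1 − x) = 204.38338
(202.9723 − 204.9744)·x = 204.38338 − 204.9744
x = -0.59102 / -2.0021 = 0.29520 → 29.52% Tl-203, 70.48% Tl-205.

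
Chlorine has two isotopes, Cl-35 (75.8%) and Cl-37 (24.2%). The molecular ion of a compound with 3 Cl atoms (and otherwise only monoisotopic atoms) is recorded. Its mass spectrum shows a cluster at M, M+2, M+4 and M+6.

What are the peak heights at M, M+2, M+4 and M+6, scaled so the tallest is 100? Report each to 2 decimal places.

Expanding (0.758 + 0.242)^3:
P(M) = 0.758^3 = 0.435520
P(M+2) = 3 × 0.758^2 × 0.242^1 = 0.417133
P(M+4) = 3 × 0.758^1 × 0.242^2 = 0.133175
P(M+6) = 0.242^3 = 0.014172
The M peak is largest (0.435520); scaling to 100 gives 100.00 : 95.78 : 30.58 : 3.25.

100.00 : 95.78 : 30.58 : 3.25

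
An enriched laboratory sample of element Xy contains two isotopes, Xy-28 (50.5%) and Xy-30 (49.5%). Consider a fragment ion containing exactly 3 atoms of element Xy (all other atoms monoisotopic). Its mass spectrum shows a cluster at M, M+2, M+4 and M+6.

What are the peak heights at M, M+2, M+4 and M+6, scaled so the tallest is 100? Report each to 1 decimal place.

34.0 : 100.0 : 98.0 : 32.0

Each Xy atom is independently Xy-28 (p = 0.505) or Xy-30 (q = 0.495); the cluster is the binomial expansion (p + q)^3.
P(M) = 0.505^3 = 0.128788
P(M+2) = 3 × 0.505^2 × 0.495^1 = 0.378712
P(M+4) = 3 × 0.505^1 × 0.495^2 = 0.371213
P(M+6) = 0.495^3 = 0.121287
The M+2 peak is largest (0.378712); scaling to 100 gives 34.0 : 100.0 : 98.0 : 32.0.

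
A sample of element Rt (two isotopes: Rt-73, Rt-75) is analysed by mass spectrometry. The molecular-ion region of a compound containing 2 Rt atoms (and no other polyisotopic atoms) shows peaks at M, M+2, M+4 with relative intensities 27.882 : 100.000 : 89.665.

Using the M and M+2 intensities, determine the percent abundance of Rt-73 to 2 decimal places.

Let p = fractional abundance of Rt-73. I(M+2)/I(M) = [C(2,1)·p^1·(1−p)] / p^2 = 2·(1−p)/p = 100.000/27.882 = 3.5865
(1−p)/p = 3.5865/2 = 1.7933  ⇒  p = 1/(1 + 1.7933) = 0.3580
Rt-73: 35.80%, Rt-75: 64.20%.

35.80%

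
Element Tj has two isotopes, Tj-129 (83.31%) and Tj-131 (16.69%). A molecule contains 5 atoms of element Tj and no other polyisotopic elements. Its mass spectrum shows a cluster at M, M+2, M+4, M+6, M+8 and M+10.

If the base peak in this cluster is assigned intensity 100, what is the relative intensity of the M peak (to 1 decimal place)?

99.8

Term probabilities: M 0.4013, M+2 0.4020, M+4 0.1611, M+6 0.0323, M+8 0.0032, M+10 0.0001. Base peak = M+2.
P(M+2) = C(5,1) × 0.8331^4 × 0.1669^1 = 5 × 0.48171319 × 0.1669 = 0.401990 (base)
P(M) = C(5,0) × 0.8331^5 × 0.1669^0 = 1 × 0.40131526 × 1.0000 = 0.401315
Relative intensity = 0.401315 / 0.401990 × 100 = 99.8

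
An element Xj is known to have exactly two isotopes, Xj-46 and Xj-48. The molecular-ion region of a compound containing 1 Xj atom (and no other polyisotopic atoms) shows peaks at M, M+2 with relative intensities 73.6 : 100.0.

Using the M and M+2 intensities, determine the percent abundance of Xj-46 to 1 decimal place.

42.4%

Write p for the Xj-46 fraction. I(M+2)/I(M) = [C(1,1)·p^0·(1−p)] / p^1 = 1·(1−p)/p = 100.0/73.6 = 1.3587
(1−p)/p = 1.3587/1 = 1.3587  ⇒  p = 1/(1 + 1.3587) = 0.4240
Xj-46: 42.4%, Xj-48: 57.6%.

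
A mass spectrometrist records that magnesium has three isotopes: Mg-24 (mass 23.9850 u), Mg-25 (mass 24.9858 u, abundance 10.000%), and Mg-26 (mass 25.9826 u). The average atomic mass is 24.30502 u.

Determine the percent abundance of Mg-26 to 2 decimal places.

11.01%

Let x and y be the fractions of Mg-24 and Mg-26. Then x + y = 1 − 0.10000 = 0.90000 and 23.9850x + 25.9826y = 24.30502 − 0.10000×24.9858 = 21.80644.
Substituting: 23.9850x + 25.9826(0.90000 − x) = 21.80644
(23.9850 − 25.9826)x = -1.5779  ⇒  x = 0.78990, y = 0.11010
Mg-24: 78.99%, Mg-26: 11.01%.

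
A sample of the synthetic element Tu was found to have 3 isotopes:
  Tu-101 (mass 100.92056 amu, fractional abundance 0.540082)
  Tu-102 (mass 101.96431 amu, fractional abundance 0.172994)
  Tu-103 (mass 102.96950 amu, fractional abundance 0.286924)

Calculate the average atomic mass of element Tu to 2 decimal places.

101.69 amu

Average mass = Σ (abundance × isotope mass) = 0.540082 × 100.92056 + 0.172994 × 101.96431 + 0.286924 × 102.96950
= 54.505378 + 17.639214 + 29.544421 = 101.689013 amu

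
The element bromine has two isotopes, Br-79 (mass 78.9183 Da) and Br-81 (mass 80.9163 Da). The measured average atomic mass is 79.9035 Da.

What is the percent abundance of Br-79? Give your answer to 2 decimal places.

With x = fraction of Br-79 (so Br-81 is 1 − x):
78.9183·x + 80.9163·(1 − x) = 79.9035
(78.9183 − 80.9163)·x = 79.9035 − 80.9163
x = -1.0128 / -1.9980 = 0.50691 → 50.69% Br-79, 49.31% Br-81.

50.69%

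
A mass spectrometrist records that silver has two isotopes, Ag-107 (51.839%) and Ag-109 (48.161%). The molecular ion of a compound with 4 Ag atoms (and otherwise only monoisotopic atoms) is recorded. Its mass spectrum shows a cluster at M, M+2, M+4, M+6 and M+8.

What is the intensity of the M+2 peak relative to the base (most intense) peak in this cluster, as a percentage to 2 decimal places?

71.76%

Term probabilities: M 0.0722, M+2 0.2684, M+4 0.3740, M+6 0.2316, M+8 0.0538. Base peak = M+4.
P(M+4) = C(4,2) × 0.51839^2 × 0.48161^2 = 6 × 0.26872819 × 0.23194819 = 0.373986 (base)
P(M+2) = C(4,1) × 0.51839^3 × 0.48161^1 = 4 × 0.13930601 × 0.48161 = 0.268365
Relative intensity = 0.268365 / 0.373986 × 100 = 71.76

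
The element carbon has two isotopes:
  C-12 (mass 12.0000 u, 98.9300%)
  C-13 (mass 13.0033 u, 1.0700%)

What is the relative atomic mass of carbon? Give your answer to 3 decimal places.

12.011 u

Average mass = Σ (abundance × isotope mass) = 0.989300 × 12.0000 + 0.010700 × 13.0033
= 11.87160 + 0.13914 = 12.01074 u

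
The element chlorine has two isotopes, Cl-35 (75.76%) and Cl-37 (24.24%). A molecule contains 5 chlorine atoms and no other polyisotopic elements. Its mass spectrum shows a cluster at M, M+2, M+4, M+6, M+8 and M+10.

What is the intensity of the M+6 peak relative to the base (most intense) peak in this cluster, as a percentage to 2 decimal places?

20.47%

Term probabilities: M 0.2496, M+2 0.3993, M+4 0.2555, M+6 0.0817, M+8 0.0131, M+10 0.0008. Base peak = M+2.
P(M+2) = C(5,1) × 0.7576^4 × 0.2424^1 = 5 × 0.32942751 × 0.2424 = 0.399266 (base)
P(M+6) = C(5,3) × 0.7576^2 × 0.2424^3 = 10 × 0.57395776 × 0.01424288 = 0.081748
Relative intensity = 0.081748 / 0.399266 × 100 = 20.47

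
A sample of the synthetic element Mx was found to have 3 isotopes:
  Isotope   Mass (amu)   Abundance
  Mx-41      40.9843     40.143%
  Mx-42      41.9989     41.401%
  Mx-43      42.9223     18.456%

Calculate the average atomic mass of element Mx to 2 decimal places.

The abundance-weighted mean is 0.40143 × 40.9843 + 0.41401 × 41.9989 + 0.18456 × 42.9223
= 16.45233 + 17.38796 + 7.92174 = 41.76203 amu

41.76 amu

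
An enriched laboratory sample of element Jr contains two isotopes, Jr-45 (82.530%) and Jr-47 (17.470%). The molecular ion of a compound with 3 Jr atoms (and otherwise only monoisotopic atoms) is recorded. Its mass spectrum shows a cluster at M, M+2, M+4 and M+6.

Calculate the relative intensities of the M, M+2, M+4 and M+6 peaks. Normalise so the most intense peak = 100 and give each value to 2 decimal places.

Each Jr atom is independently Jr-45 (p = 0.82530) or Jr-47 (q = 0.17470); the cluster is the binomial expansion (p + q)^3.
P(M) = 0.82530^3 = 0.562128
P(M+2) = 3 × 0.82530^2 × 0.17470^1 = 0.356975
P(M+4) = 3 × 0.82530^1 × 0.17470^2 = 0.075565
P(M+6) = 0.17470^3 = 0.005332
The M peak is largest (0.562128); scaling to 100 gives 100.00 : 63.50 : 13.44 : 0.95.

100.00 : 63.50 : 13.44 : 0.95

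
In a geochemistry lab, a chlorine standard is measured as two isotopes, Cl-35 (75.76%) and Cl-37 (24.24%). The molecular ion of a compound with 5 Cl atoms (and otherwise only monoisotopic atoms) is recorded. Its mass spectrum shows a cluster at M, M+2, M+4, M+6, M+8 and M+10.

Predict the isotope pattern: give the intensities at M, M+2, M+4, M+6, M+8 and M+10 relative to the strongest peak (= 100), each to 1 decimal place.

62.5 : 100.0 : 64.0 : 20.5 : 3.3 : 0.2

Expanding (0.7576 + 0.2424)^5:
P(M) = 0.7576^5 = 0.249574
P(M+2) = 5 × 0.7576^4 × 0.2424^1 = 0.399266
P(M+4) = 10 × 0.7576^3 × 0.2424^2 = 0.255497
P(M+6) = 10 × 0.7576^2 × 0.2424^3 = 0.081748
P(M+8) = 5 × 0.7576^1 × 0.2424^4 = 0.013078
P(M+10) = 0.2424^5 = 0.000837
The M+2 peak is largest (0.399266); scaling to 100 gives 62.5 : 100.0 : 64.0 : 20.5 : 3.3 : 0.2.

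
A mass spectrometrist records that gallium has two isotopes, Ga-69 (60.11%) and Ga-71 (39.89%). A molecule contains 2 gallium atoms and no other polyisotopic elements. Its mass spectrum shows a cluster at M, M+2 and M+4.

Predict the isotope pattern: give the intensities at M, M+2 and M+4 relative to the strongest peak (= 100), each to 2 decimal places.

The 2 Ga atoms are independent, so intensities follow the terms of (0.6011 + 0.3989)^2.
P(M) = 0.6011^2 = 0.361321
P(M+2) = 2 × 0.6011^1 × 0.3989^1 = 0.479558
P(M+4) = 0.3989^2 = 0.159121
The M+2 peak is largest (0.479558); scaling to 100 gives 75.34 : 100.00 : 33.18.

75.34 : 100.00 : 33.18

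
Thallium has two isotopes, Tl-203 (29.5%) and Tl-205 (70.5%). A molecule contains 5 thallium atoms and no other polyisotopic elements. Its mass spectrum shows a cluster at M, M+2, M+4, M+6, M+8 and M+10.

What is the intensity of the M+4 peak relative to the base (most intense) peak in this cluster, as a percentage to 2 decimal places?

(0.295 + 0.705)^5 gives M 0.0022, M+2 0.0267, M+4 0.1276, M+6 0.3049, M+8 0.3644, M+10 0.1742; the largest is M+8.
P(M+8) = C(5,4) × 0.295^1 × 0.705^4 = 5 × 0.2950 × 0.24703385 = 0.364375 (base)
P(M+4) = C(5,2) × 0.295^3 × 0.705^2 = 10 × 0.02567237 × 0.497025 = 0.127598
Relative intensity = 0.127598 / 0.364375 × 100 = 35.02

35.02%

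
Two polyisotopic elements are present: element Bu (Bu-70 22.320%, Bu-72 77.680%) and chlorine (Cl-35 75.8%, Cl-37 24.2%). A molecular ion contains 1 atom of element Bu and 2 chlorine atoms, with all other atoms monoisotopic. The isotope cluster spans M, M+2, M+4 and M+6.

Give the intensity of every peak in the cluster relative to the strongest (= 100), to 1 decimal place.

24.3 : 100.0 : 56.4 : 8.6

Element Bu pattern (n=1): 0.2232 : 0.7768
Chlorine pattern (n=2): 0.574564 : 0.366872 : 0.058564
Convolve the two distributions (both contribute in 2-u steps):
  M: 0.2232×0.574564 = 0.128243
  M+2: 0.2232×0.366872 + 0.7768×0.574564 = 0.528207
  M+4: 0.2232×0.058564 + 0.7768×0.366872 = 0.298058
  M+6: 0.7768×0.058564 = 0.045493
Scale to base peak (0.528207) = 100: 24.3 : 100.0 : 56.4 : 8.6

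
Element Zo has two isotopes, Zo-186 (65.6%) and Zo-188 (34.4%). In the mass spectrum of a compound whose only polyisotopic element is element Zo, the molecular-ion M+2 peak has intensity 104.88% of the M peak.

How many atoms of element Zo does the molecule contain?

2

For n independent Zo atoms, I(M+2)/I(M) = n · (abundance Zo-188) / (abundance Zo-186) = n · 0.344/0.656.
n = 1.0488 × 0.656/0.344 = 2.00 ≈ 2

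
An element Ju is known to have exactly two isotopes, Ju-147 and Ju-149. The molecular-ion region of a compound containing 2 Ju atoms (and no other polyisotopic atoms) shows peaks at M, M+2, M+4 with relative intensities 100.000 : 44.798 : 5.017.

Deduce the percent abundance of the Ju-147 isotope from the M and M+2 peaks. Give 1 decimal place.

If p is the fraction of Ju that is Ju-147, then I(M+2)/I(M) = [C(2,1)·p^1·(1−p)] / p^2 = 2·(1−p)/p = 44.798/100.000 = 0.4480
(1−p)/p = 0.4480/2 = 0.2240  ⇒  p = 1/(1 + 0.2240) = 0.8170
Ju-147: 81.7%, Ju-149: 18.3%.

81.7%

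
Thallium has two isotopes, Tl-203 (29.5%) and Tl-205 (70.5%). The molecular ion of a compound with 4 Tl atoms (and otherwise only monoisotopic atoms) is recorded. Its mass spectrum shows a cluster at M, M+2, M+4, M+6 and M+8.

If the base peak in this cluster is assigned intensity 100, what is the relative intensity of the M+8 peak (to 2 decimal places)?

Term probabilities: M 0.0076, M+2 0.0724, M+4 0.2595, M+6 0.4135, M+8 0.2470. Base peak = M+6.
P(M+6) = C(4,3) × 0.295^1 × 0.705^3 = 4 × 0.2950 × 0.35040263 = 0.413475 (base)
P(M+8) = C(4,4) × 0.295^0 × 0.705^4 = 1 × 1.0000 × 0.24703385 = 0.247034
Relative intensity = 0.247034 / 0.413475 × 100 = 59.75

59.75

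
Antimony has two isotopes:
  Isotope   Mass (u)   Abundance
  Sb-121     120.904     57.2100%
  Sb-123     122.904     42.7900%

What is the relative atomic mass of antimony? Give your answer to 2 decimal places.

121.76 u

Average mass = Σ (abundance × isotope mass) = 0.572100 × 120.904 + 0.427900 × 122.904
= 69.1692 + 52.5906 = 121.7598 u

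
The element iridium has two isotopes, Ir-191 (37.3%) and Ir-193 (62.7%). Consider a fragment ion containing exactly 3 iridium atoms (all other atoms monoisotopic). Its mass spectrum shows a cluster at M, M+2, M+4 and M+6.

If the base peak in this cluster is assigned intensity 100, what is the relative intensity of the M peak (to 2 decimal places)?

(0.373 + 0.627)^3 gives M 0.0519, M+2 0.2617, M+4 0.4399, M+6 0.2465; the largest is M+4.
P(M+4) = C(3,2) × 0.373^1 × 0.627^2 = 3 × 0.3730 × 0.393129 = 0.439911 (base)
P(M) = C(3,0) × 0.373^3 × 0.627^0 = 1 × 0.05189512 × 1.0000 = 0.051895
Relative intensity = 0.051895 / 0.439911 × 100 = 11.80

11.80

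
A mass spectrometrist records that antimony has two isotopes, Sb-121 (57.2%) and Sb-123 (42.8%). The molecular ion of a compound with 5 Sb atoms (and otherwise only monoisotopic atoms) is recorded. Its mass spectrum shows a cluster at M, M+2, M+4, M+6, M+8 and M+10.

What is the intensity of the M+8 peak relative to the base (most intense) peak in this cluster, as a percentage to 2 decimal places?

27.99%

(0.572 + 0.428)^5 gives M 0.0612, M+2 0.2291, M+4 0.3428, M+6 0.2565, M+8 0.0960, M+10 0.0144; the largest is M+4.
P(M+4) = C(5,2) × 0.572^3 × 0.428^2 = 10 × 0.18714925 × 0.183184 = 0.342827 (base)
P(M+8) = C(5,4) × 0.572^1 × 0.428^4 = 5 × 0.5720 × 0.03355638 = 0.095971
Relative intensity = 0.095971 / 0.342827 × 100 = 27.99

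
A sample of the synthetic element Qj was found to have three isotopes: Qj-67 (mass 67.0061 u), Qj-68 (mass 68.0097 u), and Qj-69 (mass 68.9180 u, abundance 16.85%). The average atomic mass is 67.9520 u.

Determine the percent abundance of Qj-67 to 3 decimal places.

20.999%

Let x and y be the fractions of Qj-67 and Qj-68. Then x + y = 1 − 0.1685 = 0.8315 and 67.0061x + 68.0097y = 67.9520 − 0.1685×68.9180 = 56.339317.
Substituting: 67.0061x + 68.0097(0.8315 − x) = 56.339317
(67.0061 − 68.0097)x = -0.21074855  ⇒  x = 0.20999, y = 0.62151
Qj-67: 20.999%, Qj-68: 62.151%.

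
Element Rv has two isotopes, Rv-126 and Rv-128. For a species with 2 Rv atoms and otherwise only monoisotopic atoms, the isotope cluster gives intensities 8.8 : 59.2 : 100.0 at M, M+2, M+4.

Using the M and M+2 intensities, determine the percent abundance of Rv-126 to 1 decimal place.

Let p = fractional abundance of Rv-126. I(M+2)/I(M) = [C(2,1)·p^1·(1−p)] / p^2 = 2·(1−p)/p = 59.2/8.8 = 6.7273
(1−p)/p = 6.7273/2 = 3.3636  ⇒  p = 1/(1 + 3.3636) = 0.2292
Rv-126: 22.9%, Rv-128: 77.1%.

22.9%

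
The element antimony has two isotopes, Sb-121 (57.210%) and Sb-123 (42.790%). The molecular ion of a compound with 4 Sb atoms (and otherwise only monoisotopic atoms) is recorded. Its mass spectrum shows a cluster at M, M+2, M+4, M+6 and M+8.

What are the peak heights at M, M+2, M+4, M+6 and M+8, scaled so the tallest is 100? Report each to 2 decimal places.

29.79 : 89.13 : 100.00 : 49.86 : 9.32

Expanding (0.57210 + 0.42790)^4:
P(M) = 0.57210^4 = 0.107124
P(M+2) = 4 × 0.57210^3 × 0.42790^1 = 0.320493
P(M+4) = 6 × 0.57210^2 × 0.42790^2 = 0.359567
P(M+6) = 4 × 0.57210^1 × 0.42790^3 = 0.179291
P(M+8) = 0.42790^4 = 0.033525
The M+4 peak is largest (0.359567); scaling to 100 gives 29.79 : 89.13 : 100.00 : 49.86 : 9.32.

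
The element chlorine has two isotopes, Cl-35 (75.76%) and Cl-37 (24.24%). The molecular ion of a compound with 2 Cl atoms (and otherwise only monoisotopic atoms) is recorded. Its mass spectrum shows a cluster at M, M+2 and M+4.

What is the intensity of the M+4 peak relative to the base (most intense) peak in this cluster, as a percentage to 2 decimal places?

10.24%

Term probabilities: M 0.5740, M+2 0.3673, M+4 0.0588. Base peak = M.
P(M) = C(2,0) × 0.7576^2 × 0.2424^0 = 1 × 0.57395776 × 1.0000 = 0.573958 (base)
P(M+4) = C(2,2) × 0.7576^0 × 0.2424^2 = 1 × 1.0000 × 0.05875776 = 0.058758
Relative intensity = 0.058758 / 0.573958 × 100 = 10.24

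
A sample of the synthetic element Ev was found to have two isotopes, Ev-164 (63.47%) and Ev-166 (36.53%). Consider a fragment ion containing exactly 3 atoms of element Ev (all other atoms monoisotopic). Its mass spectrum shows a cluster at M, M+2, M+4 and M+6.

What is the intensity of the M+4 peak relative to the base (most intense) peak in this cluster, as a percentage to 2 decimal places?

57.55%

Binomial terms of (0.6347 + 0.3653)^3: M 0.2557, M+2 0.4415, M+4 0.2541, M+6 0.0487 → M+2 is the base peak.
P(M+2) = C(3,1) × 0.6347^2 × 0.3653^1 = 3 × 0.40284409 × 0.3653 = 0.441477 (base)
P(M+4) = C(3,2) × 0.6347^1 × 0.3653^2 = 3 × 0.6347 × 0.13344409 = 0.254091
Relative intensity = 0.254091 / 0.441477 × 100 = 57.55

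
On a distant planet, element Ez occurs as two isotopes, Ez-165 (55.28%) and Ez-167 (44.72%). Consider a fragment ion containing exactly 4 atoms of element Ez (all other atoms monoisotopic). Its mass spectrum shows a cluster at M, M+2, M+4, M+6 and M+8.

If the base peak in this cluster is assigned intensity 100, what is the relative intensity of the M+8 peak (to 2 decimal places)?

Binomial terms of (0.5528 + 0.4472)^4: M 0.0934, M+2 0.3022, M+4 0.3667, M+6 0.1978, M+8 0.0400 → M+4 is the base peak.
P(M+4) = C(4,2) × 0.5528^2 × 0.4472^2 = 6 × 0.30558784 × 0.19998784 = 0.366683 (base)
P(M+8) = C(4,4) × 0.5528^0 × 0.4472^4 = 1 × 1.0000 × 0.03999514 = 0.039995
Relative intensity = 0.039995 / 0.366683 × 100 = 10.91

10.91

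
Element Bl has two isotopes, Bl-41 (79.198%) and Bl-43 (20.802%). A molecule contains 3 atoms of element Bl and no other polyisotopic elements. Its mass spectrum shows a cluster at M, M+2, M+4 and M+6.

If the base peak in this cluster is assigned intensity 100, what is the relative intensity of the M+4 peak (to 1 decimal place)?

20.7

Binomial terms of (0.79198 + 0.20802)^3: M 0.4968, M+2 0.3914, M+4 0.1028, M+6 0.0090 → M is the base peak.
P(M) = C(3,0) × 0.79198^3 × 0.20802^0 = 1 × 0.49675545 × 1.0000 = 0.496755 (base)
P(M+4) = C(3,2) × 0.79198^1 × 0.20802^2 = 3 × 0.79198 × 0.04327232 = 0.102812
Relative intensity = 0.102812 / 0.496755 × 100 = 20.7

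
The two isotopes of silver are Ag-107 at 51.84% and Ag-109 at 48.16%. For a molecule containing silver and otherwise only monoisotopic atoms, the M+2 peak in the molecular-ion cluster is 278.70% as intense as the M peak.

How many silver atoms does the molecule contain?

For n independent Ag atoms, I(M+2)/I(M) = n · (abundance Ag-109) / (abundance Ag-107) = n · 0.4816/0.5184.
n = 2.7870 × 0.5184/0.4816 = 3.00 ≈ 3

3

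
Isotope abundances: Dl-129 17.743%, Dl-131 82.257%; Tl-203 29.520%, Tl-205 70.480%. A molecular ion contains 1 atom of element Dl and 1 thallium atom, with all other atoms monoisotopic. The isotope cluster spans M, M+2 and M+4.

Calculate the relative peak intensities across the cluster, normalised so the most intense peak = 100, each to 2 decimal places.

9.03 : 63.45 : 100.00

Element Dl pattern (n=1): 0.17743 : 0.82257
Thallium pattern (n=1): 0.2952 : 0.7048
Convolve the two distributions (both contribute in 2-u steps):
  M: 0.17743×0.2952 = 0.052377
  M+2: 0.17743×0.7048 + 0.82257×0.2952 = 0.367875
  M+4: 0.82257×0.7048 = 0.579747
Scale to base peak (0.579747) = 100: 9.03 : 63.45 : 100.00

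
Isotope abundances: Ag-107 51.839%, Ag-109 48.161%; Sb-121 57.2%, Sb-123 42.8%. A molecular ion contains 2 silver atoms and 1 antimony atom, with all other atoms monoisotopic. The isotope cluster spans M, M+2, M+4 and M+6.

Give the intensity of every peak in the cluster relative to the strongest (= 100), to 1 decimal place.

Silver pattern (n=2): 0.26872819 : 0.49932362 : 0.23194819
Antimony pattern (n=1): 0.5720 : 0.4280
Convolve the two distributions (both contribute in 2-u steps):
  M: 0.26872819×0.5720 = 0.153713
  M+2: 0.26872819×0.4280 + 0.49932362×0.5720 = 0.400629
  M+4: 0.49932362×0.4280 + 0.23194819×0.5720 = 0.346385
  M+6: 0.23194819×0.4280 = 0.099274
Scale to base peak (0.400629) = 100: 38.4 : 100.0 : 86.5 : 24.8

38.4 : 100.0 : 86.5 : 24.8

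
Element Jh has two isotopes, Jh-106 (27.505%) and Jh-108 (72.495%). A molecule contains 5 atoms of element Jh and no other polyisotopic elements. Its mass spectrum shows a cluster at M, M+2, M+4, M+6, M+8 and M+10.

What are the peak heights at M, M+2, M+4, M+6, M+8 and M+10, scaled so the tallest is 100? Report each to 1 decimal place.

0.4 : 5.5 : 28.8 : 75.9 : 100.0 : 52.7

Expanding (0.27505 + 0.72495)^5:
P(M) = 0.27505^5 = 0.001574
P(M+2) = 5 × 0.27505^4 × 0.72495^1 = 0.020746
P(M+4) = 10 × 0.27505^3 × 0.72495^2 = 0.109358
P(M+6) = 10 × 0.27505^2 × 0.72495^3 = 0.288235
P(M+8) = 5 × 0.27505^1 × 0.72495^4 = 0.379852
P(M+10) = 0.72495^5 = 0.200235
The M+8 peak is largest (0.379852); scaling to 100 gives 0.4 : 5.5 : 28.8 : 75.9 : 100.0 : 52.7.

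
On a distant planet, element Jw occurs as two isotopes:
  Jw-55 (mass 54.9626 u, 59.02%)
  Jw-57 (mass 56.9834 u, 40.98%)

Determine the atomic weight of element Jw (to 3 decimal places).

55.791 u

Weight each isotope mass by its fractional abundance: 0.5902 × 54.9626 + 0.4098 × 56.9834
= 32.43893 + 23.35180 = 55.79073 u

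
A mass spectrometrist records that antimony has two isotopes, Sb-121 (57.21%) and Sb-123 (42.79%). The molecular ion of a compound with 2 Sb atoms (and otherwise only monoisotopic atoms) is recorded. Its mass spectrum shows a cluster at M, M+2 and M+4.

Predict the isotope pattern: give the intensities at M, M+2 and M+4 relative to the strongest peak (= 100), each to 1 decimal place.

66.8 : 100.0 : 37.4

Expanding (0.5721 + 0.4279)^2:
P(M) = 0.5721^2 = 0.327298
P(M+2) = 2 × 0.5721^1 × 0.4279^1 = 0.489603
P(M+4) = 0.4279^2 = 0.183098
The M+2 peak is largest (0.489603); scaling to 100 gives 66.8 : 100.0 : 37.4.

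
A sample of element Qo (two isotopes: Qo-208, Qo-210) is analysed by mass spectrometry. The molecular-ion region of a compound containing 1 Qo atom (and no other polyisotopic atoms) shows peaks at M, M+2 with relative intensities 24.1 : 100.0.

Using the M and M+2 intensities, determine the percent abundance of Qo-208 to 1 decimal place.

19.4%

Write p for the Qo-208 fraction. I(M+2)/I(M) = [C(1,1)·p^0·(1−p)] / p^1 = 1·(1−p)/p = 100.0/24.1 = 4.1494
(1−p)/p = 4.1494/1 = 4.1494  ⇒  p = 1/(1 + 4.1494) = 0.1942
Qo-208: 19.4%, Qo-210: 80.6%.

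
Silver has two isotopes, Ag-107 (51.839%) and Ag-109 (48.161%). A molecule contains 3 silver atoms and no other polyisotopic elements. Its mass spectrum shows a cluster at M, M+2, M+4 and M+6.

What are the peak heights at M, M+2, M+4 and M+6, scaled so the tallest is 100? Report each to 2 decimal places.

35.88 : 100.00 : 92.90 : 28.77

The 3 Ag atoms are independent, so intensities follow the terms of (0.51839 + 0.48161)^3.
P(M) = 0.51839^3 = 0.139306
P(M+2) = 3 × 0.51839^2 × 0.48161^1 = 0.388267
P(M+4) = 3 × 0.51839^1 × 0.48161^2 = 0.360719
P(M+6) = 0.48161^3 = 0.111709
The M+2 peak is largest (0.388267); scaling to 100 gives 35.88 : 100.00 : 92.90 : 28.77.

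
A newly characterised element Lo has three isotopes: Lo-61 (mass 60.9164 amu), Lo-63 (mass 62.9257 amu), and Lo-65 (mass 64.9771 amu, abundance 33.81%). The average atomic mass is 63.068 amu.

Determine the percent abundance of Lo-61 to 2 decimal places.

The remaining 66.19% is split between Lo-61 (fraction x) and Lo-63 (fraction 0.6619 − x).
Substituting: 60.9164x + 62.9257(0.6619 − x) = 41.09924249
(60.9164 − 62.9257)x = -0.55127834  ⇒  x = 0.27436, y = 0.38754
Lo-61: 27.44%, Lo-63: 38.75%.

27.44%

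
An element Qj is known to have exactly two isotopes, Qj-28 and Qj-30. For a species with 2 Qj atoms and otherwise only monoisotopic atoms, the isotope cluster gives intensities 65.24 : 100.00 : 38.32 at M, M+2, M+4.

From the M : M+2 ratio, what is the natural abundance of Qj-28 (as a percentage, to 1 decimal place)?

56.6%

If p is the fraction of Qj that is Qj-28, then I(M+2)/I(M) = [C(2,1)·p^1·(1−p)] / p^2 = 2·(1−p)/p = 100.00/65.24 = 1.5328
(1−p)/p = 1.5328/2 = 0.7664  ⇒  p = 1/(1 + 0.7664) = 0.5661
Qj-28: 56.6%, Qj-30: 43.4%.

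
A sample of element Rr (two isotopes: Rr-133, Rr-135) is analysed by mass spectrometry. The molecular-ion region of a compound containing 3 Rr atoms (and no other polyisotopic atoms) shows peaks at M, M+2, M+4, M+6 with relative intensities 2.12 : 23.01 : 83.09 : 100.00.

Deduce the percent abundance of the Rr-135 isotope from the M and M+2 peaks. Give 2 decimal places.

Write p for the Rr-133 fraction. I(M+2)/I(M) = [C(3,1)·p^2·(1−p)] / p^3 = 3·(1−p)/p = 23.01/2.12 = 10.8538
(1−p)/p = 10.8538/3 = 3.6179  ⇒  p = 1/(1 + 3.6179) = 0.2165
Rr-133: 21.65%, Rr-135: 78.35%.

78.35%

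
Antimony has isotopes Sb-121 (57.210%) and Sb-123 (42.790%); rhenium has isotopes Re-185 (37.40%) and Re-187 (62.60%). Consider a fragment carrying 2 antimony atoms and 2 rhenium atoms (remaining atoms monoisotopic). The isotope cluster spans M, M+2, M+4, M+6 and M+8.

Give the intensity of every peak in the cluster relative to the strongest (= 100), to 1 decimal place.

Antimony pattern (n=2): 0.32729841 : 0.48960318 : 0.18309841
Rhenium pattern (n=2): 0.139876 : 0.468248 : 0.391876
Convolve the two distributions (both contribute in 2-u steps):
  M: 0.32729841×0.139876 = 0.045781
  M+2: 0.32729841×0.468248 + 0.48960318×0.139876 = 0.221741
  M+4: 0.32729841×0.391876 + 0.48960318×0.468248 + 0.18309841×0.139876 = 0.383127
  M+6: 0.48960318×0.391876 + 0.18309841×0.468248 = 0.277599
  M+8: 0.18309841×0.391876 = 0.071752
Scale to base peak (0.383127) = 100: 11.9 : 57.9 : 100.0 : 72.5 : 18.7

11.9 : 57.9 : 100.0 : 72.5 : 18.7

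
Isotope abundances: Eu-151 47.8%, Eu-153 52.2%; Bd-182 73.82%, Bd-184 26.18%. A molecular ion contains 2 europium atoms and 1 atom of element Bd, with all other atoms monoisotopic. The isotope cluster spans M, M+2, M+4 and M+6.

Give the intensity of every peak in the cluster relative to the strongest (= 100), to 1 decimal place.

Europium pattern (n=2): 0.228484 : 0.499032 : 0.272484
Element Bd pattern (n=1): 0.7382 : 0.2618
Convolve the two distributions (both contribute in 2-u steps):
  M: 0.228484×0.7382 = 0.168667
  M+2: 0.228484×0.2618 + 0.499032×0.7382 = 0.428203
  M+4: 0.499032×0.2618 + 0.272484×0.7382 = 0.331794
  M+6: 0.272484×0.2618 = 0.071336
Scale to base peak (0.428203) = 100: 39.4 : 100.0 : 77.5 : 16.7

39.4 : 100.0 : 77.5 : 16.7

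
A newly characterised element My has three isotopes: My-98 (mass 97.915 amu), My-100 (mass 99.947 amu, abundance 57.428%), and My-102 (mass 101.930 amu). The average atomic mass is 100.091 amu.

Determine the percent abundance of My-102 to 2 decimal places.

Let x and y be the fractions of My-98 and My-102. Then x + y = 1 − 0.57428 = 0.42572 and 97.915x + 101.930y = 100.091 − 0.57428×99.947 = 42.69343684.
Substituting: 97.915x + 101.930(0.42572 − x) = 42.69343684
(97.915 − 101.930)x = -0.70020276  ⇒  x = 0.17440, y = 0.25132
My-98: 17.44%, My-102: 25.13%.

25.13%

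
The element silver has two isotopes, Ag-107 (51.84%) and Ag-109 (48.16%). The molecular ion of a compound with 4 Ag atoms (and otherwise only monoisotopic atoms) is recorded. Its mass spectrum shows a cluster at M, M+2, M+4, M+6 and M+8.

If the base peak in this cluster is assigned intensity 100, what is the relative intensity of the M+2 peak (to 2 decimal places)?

71.76

Term probabilities: M 0.0722, M+2 0.2684, M+4 0.3740, M+6 0.2316, M+8 0.0538. Base peak = M+4.
P(M+4) = C(4,2) × 0.5184^2 × 0.4816^2 = 6 × 0.26873856 × 0.23193856 = 0.373985 (base)
P(M+2) = C(4,1) × 0.5184^3 × 0.4816^1 = 4 × 0.13931407 × 0.4816 = 0.268375
Relative intensity = 0.268375 / 0.373985 × 100 = 71.76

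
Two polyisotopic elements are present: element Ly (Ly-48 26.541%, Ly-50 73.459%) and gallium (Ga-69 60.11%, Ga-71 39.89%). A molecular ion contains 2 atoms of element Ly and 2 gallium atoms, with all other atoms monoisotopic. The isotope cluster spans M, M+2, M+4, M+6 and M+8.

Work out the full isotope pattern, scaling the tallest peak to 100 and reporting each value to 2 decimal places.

Element Ly pattern (n=2): 0.07044247 : 0.38993506 : 0.53962247
Gallium pattern (n=2): 0.36132121 : 0.47955758 : 0.15912121
Convolve the two distributions (both contribute in 2-u steps):
  M: 0.07044247×0.36132121 = 0.025452
  M+2: 0.07044247×0.47955758 + 0.38993506×0.36132121 = 0.174673
  M+4: 0.07044247×0.15912121 + 0.38993506×0.47955758 + 0.53962247×0.36132121 = 0.393182
  M+6: 0.38993506×0.15912121 + 0.53962247×0.47955758 = 0.320827
  M+8: 0.53962247×0.15912121 = 0.085865
Scale to base peak (0.393182) = 100: 6.47 : 44.43 : 100.00 : 81.60 : 21.84

6.47 : 44.43 : 100.00 : 81.60 : 21.84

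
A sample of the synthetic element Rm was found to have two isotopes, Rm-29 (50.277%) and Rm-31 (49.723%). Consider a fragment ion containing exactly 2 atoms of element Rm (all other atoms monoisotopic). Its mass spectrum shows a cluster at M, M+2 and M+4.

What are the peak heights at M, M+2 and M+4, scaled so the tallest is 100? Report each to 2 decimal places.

50.56 : 100.00 : 49.45

Expanding (0.50277 + 0.49723)^2:
P(M) = 0.50277^2 = 0.252778
P(M+2) = 2 × 0.50277^1 × 0.49723^1 = 0.499985
P(M+4) = 0.49723^2 = 0.247238
The M+2 peak is largest (0.499985); scaling to 100 gives 50.56 : 100.00 : 49.45.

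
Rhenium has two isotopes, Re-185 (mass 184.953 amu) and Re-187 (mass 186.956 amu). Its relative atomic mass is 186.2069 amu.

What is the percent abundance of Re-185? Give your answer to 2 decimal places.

37.40%

With x = fraction of Re-185 (so Re-187 is 1 − x):
184.953·x + 186.956·(1 − x) = 186.2069
(184.953 − 186.956)·x = 186.2069 − 186.956
x = -0.7491 / -2.003 = 0.37399 → 37.40% Re-185, 62.60% Re-187.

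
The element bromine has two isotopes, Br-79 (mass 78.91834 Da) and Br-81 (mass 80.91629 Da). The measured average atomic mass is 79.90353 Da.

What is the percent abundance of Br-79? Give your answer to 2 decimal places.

Writing the weighted mean with unknown fraction x of Br-79:
78.91834·x + 80.91629·(1 − x) = 79.90353
(78.91834 − 80.91629)·x = 79.90353 − 80.91629
x = -1.01276 / -1.99795 = 0.50690 → 50.69% Br-79, 49.31% Br-81.

50.69%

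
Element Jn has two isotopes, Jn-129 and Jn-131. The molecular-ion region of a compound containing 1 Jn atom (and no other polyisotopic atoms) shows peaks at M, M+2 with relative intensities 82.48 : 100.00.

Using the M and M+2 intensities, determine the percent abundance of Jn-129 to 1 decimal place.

If p is the fraction of Jn that is Jn-129, then I(M+2)/I(M) = [C(1,1)·p^0·(1−p)] / p^1 = 1·(1−p)/p = 100.00/82.48 = 1.2124
(1−p)/p = 1.2124/1 = 1.2124  ⇒  p = 1/(1 + 1.2124) = 0.4520
Jn-129: 45.2%, Jn-131: 54.8%.

45.2%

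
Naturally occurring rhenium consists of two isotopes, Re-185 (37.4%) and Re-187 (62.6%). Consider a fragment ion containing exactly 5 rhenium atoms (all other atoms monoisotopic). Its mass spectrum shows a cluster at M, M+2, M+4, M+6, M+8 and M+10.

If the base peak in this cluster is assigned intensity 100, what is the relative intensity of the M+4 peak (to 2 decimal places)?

59.74

Binomial terms of (0.374 + 0.626)^5: M 0.0073, M+2 0.0612, M+4 0.2050, M+6 0.3431, M+8 0.2872, M+10 0.0961 → M+6 is the base peak.
P(M+6) = C(5,3) × 0.374^2 × 0.626^3 = 10 × 0.139876 × 0.24531438 = 0.343136 (base)
P(M+4) = C(5,2) × 0.374^3 × 0.626^2 = 10 × 0.05231362 × 0.391876 = 0.205005
Relative intensity = 0.205005 / 0.343136 × 100 = 59.74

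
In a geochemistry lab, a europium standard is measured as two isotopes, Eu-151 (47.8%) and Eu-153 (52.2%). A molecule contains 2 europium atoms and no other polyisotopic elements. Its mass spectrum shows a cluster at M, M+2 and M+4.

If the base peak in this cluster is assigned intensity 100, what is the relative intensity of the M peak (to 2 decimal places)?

45.79

(0.478 + 0.522)^2 gives M 0.2285, M+2 0.4990, M+4 0.2725; the largest is M+2.
P(M+2) = C(2,1) × 0.478^1 × 0.522^1 = 2 × 0.4780 × 0.5220 = 0.499032 (base)
P(M) = C(2,0) × 0.478^2 × 0.522^0 = 1 × 0.228484 × 1.0000 = 0.228484
Relative intensity = 0.228484 / 0.499032 × 100 = 45.79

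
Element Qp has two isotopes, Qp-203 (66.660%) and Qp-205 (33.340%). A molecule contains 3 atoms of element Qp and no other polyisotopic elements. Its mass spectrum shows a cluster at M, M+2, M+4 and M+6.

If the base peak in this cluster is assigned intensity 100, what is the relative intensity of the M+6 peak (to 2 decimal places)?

(0.66660 + 0.33340)^3 gives M 0.2962, M+2 0.4444, M+4 0.2223, M+6 0.0371; the largest is M+2.
P(M+2) = C(3,1) × 0.66660^2 × 0.33340^1 = 3 × 0.44435556 × 0.3334 = 0.444444 (base)
P(M+6) = C(3,3) × 0.66660^0 × 0.33340^3 = 1 × 1.0000 × 0.03705926 = 0.037059
Relative intensity = 0.037059 / 0.444444 × 100 = 8.34

8.34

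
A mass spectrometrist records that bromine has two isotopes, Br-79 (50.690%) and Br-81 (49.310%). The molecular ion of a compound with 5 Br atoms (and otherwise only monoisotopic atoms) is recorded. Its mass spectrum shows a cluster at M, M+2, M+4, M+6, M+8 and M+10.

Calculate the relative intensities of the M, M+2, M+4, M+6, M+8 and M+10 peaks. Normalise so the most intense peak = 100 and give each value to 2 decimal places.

10.57 : 51.40 : 100.00 : 97.28 : 47.31 : 9.21

Expanding (0.50690 + 0.49310)^5:
P(M) = 0.50690^5 = 0.033467
P(M+2) = 5 × 0.50690^4 × 0.49310^1 = 0.162777
P(M+4) = 10 × 0.50690^3 × 0.49310^2 = 0.316692
P(M+6) = 10 × 0.50690^2 × 0.49310^3 = 0.308070
P(M+8) = 5 × 0.50690^1 × 0.49310^4 = 0.149842
P(M+10) = 0.49310^5 = 0.029152
The M+4 peak is largest (0.316692); scaling to 100 gives 10.57 : 51.40 : 100.00 : 97.28 : 47.31 : 9.21.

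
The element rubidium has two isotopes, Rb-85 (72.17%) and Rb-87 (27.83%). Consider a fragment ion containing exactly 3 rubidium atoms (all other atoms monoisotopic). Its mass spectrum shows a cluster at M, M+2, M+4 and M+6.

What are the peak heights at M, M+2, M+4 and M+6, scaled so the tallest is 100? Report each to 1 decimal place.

Expanding (0.7217 + 0.2783)^3:
P(M) = 0.7217^3 = 0.375898
P(M+2) = 3 × 0.7217^2 × 0.2783^1 = 0.434858
P(M+4) = 3 × 0.7217^1 × 0.2783^2 = 0.167689
P(M+6) = 0.2783^3 = 0.021555
The M+2 peak is largest (0.434858); scaling to 100 gives 86.4 : 100.0 : 38.6 : 5.0.

86.4 : 100.0 : 38.6 : 5.0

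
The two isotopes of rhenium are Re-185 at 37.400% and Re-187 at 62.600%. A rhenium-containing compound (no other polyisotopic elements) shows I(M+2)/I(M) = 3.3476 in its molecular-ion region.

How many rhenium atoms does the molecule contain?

2

For n independent Re atoms, I(M+2)/I(M) = n · (abundance Re-187) / (abundance Re-185) = n · 0.62600/0.37400.
n = 3.3476 × 0.37400/0.62600 = 2.00 ≈ 2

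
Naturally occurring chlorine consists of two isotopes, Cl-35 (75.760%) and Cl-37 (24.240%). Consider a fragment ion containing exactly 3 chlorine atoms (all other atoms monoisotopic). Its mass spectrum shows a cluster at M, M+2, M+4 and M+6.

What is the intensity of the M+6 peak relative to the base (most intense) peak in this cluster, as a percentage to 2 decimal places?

3.28%

(0.75760 + 0.24240)^3 gives M 0.4348, M+2 0.4174, M+4 0.1335, M+6 0.0142; the largest is M.
P(M) = C(3,0) × 0.75760^3 × 0.24240^0 = 1 × 0.4348304 × 1.0000 = 0.434830 (base)
P(M+6) = C(3,3) × 0.75760^0 × 0.24240^3 = 1 × 1.0000 × 0.01424288 = 0.014243
Relative intensity = 0.014243 / 0.434830 × 100 = 3.28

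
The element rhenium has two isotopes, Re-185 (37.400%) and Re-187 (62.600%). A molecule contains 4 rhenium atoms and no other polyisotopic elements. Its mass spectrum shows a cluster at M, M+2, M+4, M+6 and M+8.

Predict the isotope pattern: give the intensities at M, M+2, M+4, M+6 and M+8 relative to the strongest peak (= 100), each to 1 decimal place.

Expanding (0.37400 + 0.62600)^4:
P(M) = 0.37400^4 = 0.019565
P(M+2) = 4 × 0.37400^3 × 0.62600^1 = 0.130993
P(M+4) = 6 × 0.37400^2 × 0.62600^2 = 0.328884
P(M+6) = 4 × 0.37400^1 × 0.62600^3 = 0.366990
P(M+8) = 0.62600^4 = 0.153567
The M+6 peak is largest (0.366990); scaling to 100 gives 5.3 : 35.7 : 89.6 : 100.0 : 41.8.

5.3 : 35.7 : 89.6 : 100.0 : 41.8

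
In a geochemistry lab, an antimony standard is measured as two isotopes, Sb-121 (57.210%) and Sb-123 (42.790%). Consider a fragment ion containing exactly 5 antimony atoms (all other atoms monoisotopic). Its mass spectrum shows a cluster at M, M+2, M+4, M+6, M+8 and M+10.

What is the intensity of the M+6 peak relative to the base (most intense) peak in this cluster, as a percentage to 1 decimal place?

Binomial terms of (0.57210 + 0.42790)^5: M 0.0613, M+2 0.2292, M+4 0.3428, M+6 0.2564, M+8 0.0959, M+10 0.0143 → M+4 is the base peak.
P(M+4) = C(5,2) × 0.57210^3 × 0.42790^2 = 10 × 0.18724742 × 0.18309841 = 0.342847 (base)
P(M+6) = C(5,3) × 0.57210^2 × 0.42790^3 = 10 × 0.32729841 × 0.07834781 = 0.256431
Relative intensity = 0.256431 / 0.342847 × 100 = 74.8

74.8%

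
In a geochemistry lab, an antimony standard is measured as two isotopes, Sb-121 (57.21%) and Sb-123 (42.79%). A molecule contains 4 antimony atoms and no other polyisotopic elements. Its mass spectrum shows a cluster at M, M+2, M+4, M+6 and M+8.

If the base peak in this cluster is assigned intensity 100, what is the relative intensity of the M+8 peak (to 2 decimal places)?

Term probabilities: M 0.1071, M+2 0.3205, M+4 0.3596, M+6 0.1793, M+8 0.0335. Base peak = M+4.
P(M+4) = C(4,2) × 0.5721^2 × 0.4279^2 = 6 × 0.32729841 × 0.18309841 = 0.359567 (base)
P(M+8) = C(4,4) × 0.5721^0 × 0.4279^4 = 1 × 1.0000 × 0.03352503 = 0.033525
Relative intensity = 0.033525 / 0.359567 × 100 = 9.32

9.32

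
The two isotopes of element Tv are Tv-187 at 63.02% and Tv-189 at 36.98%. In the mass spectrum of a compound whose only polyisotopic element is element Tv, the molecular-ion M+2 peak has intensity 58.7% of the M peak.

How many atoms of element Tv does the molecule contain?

The M+2/M ratio from n Tv atoms is n · q/p = n · 0.3698/0.6302.
n = 0.587 × 0.6302/0.3698 = 1.00 ≈ 1

1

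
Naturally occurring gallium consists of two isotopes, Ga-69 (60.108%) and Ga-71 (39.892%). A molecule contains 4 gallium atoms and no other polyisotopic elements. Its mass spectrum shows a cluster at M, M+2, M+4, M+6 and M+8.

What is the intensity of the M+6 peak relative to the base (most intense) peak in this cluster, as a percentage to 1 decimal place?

44.0%

(0.60108 + 0.39892)^4 gives M 0.1305, M+2 0.3465, M+4 0.3450, M+6 0.1526, M+8 0.0253; the largest is M+2.
P(M+2) = C(4,1) × 0.60108^3 × 0.39892^1 = 4 × 0.2171685 × 0.39892 = 0.346531 (base)
P(M+6) = C(4,3) × 0.60108^1 × 0.39892^3 = 4 × 0.60108 × 0.063483 = 0.152633
Relative intensity = 0.152633 / 0.346531 × 100 = 44.0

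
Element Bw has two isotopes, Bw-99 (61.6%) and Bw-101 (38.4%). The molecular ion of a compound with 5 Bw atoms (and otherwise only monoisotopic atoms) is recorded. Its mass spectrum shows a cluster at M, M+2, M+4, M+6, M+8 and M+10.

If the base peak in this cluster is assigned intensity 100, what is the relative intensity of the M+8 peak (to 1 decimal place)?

(0.616 + 0.384)^5 gives M 0.0887, M+2 0.2765, M+4 0.3447, M+6 0.2149, M+8 0.0670, M+10 0.0083; the largest is M+4.
P(M+4) = C(5,2) × 0.616^3 × 0.384^2 = 10 × 0.2337449 × 0.147456 = 0.344671 (base)
P(M+8) = C(5,4) × 0.616^1 × 0.384^4 = 5 × 0.6160 × 0.02174327 = 0.066969
Relative intensity = 0.066969 / 0.344671 × 100 = 19.4

19.4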